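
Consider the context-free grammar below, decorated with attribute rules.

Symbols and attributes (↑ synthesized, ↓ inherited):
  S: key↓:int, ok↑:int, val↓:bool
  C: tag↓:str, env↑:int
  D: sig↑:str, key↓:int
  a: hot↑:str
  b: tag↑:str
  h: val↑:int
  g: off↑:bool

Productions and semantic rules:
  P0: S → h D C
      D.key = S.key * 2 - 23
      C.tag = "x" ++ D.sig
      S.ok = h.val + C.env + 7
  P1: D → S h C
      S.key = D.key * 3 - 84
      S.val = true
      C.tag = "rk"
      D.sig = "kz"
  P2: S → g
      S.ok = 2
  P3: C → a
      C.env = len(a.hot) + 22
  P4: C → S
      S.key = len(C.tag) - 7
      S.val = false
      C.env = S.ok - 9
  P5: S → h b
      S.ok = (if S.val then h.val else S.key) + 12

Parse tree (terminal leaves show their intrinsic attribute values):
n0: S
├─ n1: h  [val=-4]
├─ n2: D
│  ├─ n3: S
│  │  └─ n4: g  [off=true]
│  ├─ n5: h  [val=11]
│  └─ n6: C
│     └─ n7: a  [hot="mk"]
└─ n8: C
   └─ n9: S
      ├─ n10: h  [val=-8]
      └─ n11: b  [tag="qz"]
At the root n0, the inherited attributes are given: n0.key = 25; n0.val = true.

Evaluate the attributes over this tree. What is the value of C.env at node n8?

-1

1. n0.key = 25  [given at root]
2. n0.val = true  [given at root]
3. n1.val = -4  [terminal]
4. n2.key = 27  [S.key * 2 - 23]
5. n3.key = -3  [D.key * 3 - 84]
6. n3.val = true  [true]
7. n4.off = true  [terminal]
8. n3.ok = 2  [2]
9. n5.val = 11  [terminal]
10. n6.tag = "rk"  ["rk"]
11. n7.hot = "mk"  [terminal]
12. n6.env = 24  [len(a.hot) + 22]
13. n2.sig = "kz"  ["kz"]
14. n8.tag = "xkz"  ["x" ++ D.sig]
15. n9.key = -4  [len(C.tag) - 7]
16. n9.val = false  [false]
17. n10.val = -8  [terminal]
18. n11.tag = "qz"  [terminal]
19. n9.ok = 8  [(if S.val then h.val else S.key) + 12]
20. n8.env = -1  [S.ok - 9]
21. n0.ok = 2  [h.val + C.env + 7]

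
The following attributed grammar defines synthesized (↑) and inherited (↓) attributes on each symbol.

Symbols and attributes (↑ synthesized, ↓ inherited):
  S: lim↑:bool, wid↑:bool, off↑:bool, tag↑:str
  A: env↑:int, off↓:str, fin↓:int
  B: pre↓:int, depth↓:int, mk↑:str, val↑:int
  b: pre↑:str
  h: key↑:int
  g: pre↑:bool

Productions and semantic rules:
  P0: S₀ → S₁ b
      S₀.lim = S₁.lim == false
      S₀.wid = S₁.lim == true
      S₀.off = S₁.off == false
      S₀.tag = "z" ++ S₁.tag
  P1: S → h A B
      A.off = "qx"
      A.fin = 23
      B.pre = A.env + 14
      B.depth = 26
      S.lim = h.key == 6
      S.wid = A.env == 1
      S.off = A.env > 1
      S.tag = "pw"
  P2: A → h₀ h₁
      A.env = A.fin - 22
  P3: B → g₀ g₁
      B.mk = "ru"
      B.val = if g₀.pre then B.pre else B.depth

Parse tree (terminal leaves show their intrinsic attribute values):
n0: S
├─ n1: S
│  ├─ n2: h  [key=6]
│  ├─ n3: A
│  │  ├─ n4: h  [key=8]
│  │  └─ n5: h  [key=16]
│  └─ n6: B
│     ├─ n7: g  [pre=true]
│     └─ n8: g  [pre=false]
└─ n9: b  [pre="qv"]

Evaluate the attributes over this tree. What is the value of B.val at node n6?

15

1. n2.key = 6  [terminal]
2. n3.off = "qx"  ["qx"]
3. n3.fin = 23  [23]
4. n4.key = 8  [terminal]
5. n5.key = 16  [terminal]
6. n3.env = 1  [A.fin - 22]
7. n6.pre = 15  [A.env + 14]
8. n6.depth = 26  [26]
9. n7.pre = true  [terminal]
10. n8.pre = false  [terminal]
11. n6.mk = "ru"  ["ru"]
12. n6.val = 15  [if g₀.pre then B.pre else B.depth]
13. n1.lim = true  [h.key == 6]
14. n1.wid = true  [A.env == 1]
15. n1.off = false  [A.env > 1]
16. n1.tag = "pw"  ["pw"]
17. n9.pre = "qv"  [terminal]
18. n0.lim = false  [S₁.lim == false]
19. n0.wid = true  [S₁.lim == true]
20. n0.off = true  [S₁.off == false]
21. n0.tag = "zpw"  ["z" ++ S₁.tag]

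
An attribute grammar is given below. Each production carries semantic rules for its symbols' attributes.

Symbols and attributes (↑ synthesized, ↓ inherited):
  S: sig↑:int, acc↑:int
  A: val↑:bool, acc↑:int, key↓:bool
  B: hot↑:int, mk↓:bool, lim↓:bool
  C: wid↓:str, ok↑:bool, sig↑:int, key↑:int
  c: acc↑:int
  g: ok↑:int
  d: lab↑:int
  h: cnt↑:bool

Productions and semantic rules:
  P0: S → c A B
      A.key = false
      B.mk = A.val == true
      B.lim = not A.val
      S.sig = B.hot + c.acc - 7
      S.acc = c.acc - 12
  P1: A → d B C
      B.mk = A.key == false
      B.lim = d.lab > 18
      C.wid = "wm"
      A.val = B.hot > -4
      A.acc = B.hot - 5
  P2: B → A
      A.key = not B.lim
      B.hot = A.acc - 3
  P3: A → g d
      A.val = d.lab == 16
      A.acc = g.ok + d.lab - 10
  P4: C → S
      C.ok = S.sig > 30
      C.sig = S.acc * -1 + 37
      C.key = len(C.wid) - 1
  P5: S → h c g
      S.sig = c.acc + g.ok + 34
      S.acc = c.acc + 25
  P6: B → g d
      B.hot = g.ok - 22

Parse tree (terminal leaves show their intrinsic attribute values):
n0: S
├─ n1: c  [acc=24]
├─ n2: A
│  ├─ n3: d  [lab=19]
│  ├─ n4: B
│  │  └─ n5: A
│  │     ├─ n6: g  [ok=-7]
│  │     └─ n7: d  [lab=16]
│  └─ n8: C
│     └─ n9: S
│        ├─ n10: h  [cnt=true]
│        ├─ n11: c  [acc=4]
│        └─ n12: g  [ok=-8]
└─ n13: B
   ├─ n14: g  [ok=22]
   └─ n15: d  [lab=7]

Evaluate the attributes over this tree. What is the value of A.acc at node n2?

-9

1. n1.acc = 24  [terminal]
2. n2.key = false  [false]
3. n3.lab = 19  [terminal]
4. n4.mk = true  [A.key == false]
5. n4.lim = true  [d.lab > 18]
6. n5.key = false  [not B.lim]
7. n6.ok = -7  [terminal]
8. n7.lab = 16  [terminal]
9. n5.val = true  [d.lab == 16]
10. n5.acc = -1  [g.ok + d.lab - 10]
11. n4.hot = -4  [A.acc - 3]
12. n8.wid = "wm"  ["wm"]
13. n10.cnt = true  [terminal]
14. n11.acc = 4  [terminal]
15. n12.ok = -8  [terminal]
16. n9.sig = 30  [c.acc + g.ok + 34]
17. n9.acc = 29  [c.acc + 25]
18. n8.ok = false  [S.sig > 30]
19. n8.sig = 8  [S.acc * -1 + 37]
20. n8.key = 1  [len(C.wid) - 1]
21. n2.val = false  [B.hot > -4]
22. n2.acc = -9  [B.hot - 5]
23. n13.mk = false  [A.val == true]
24. n13.lim = true  [not A.val]
25. n14.ok = 22  [terminal]
26. n15.lab = 7  [terminal]
27. n13.hot = 0  [g.ok - 22]
28. n0.sig = 17  [B.hot + c.acc - 7]
29. n0.acc = 12  [c.acc - 12]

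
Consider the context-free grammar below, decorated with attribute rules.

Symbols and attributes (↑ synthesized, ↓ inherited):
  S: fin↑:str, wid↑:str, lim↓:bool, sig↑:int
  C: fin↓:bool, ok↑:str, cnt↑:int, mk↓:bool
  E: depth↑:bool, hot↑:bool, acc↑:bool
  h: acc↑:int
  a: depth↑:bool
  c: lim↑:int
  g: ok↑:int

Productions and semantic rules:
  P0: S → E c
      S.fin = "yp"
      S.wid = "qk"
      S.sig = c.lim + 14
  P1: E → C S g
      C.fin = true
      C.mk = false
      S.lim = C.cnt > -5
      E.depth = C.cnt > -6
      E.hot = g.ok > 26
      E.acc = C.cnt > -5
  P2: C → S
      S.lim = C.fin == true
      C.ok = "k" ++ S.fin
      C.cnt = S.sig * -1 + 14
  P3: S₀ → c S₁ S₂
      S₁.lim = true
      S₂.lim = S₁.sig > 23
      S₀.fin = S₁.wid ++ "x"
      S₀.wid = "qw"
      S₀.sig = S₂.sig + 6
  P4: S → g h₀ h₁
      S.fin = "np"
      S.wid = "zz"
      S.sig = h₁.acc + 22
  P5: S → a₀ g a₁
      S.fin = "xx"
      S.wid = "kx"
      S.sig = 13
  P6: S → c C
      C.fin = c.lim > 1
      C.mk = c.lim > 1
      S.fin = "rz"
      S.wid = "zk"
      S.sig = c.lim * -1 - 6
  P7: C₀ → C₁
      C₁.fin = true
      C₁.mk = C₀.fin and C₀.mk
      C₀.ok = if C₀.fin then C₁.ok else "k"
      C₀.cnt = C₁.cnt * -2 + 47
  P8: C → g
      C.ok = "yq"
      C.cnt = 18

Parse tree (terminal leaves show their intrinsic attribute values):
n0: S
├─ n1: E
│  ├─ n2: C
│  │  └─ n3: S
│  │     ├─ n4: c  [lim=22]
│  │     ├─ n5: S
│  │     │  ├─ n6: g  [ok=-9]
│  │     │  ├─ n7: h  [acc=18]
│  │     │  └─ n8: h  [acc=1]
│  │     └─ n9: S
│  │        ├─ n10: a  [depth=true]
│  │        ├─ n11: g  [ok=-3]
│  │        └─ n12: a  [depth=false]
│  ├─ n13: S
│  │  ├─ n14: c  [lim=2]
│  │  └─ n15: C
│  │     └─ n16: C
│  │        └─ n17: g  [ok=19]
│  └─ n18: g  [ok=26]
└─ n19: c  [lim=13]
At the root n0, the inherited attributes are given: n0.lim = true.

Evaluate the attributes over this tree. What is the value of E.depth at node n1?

true

1. n0.lim = true  [given at root]
2. n2.fin = true  [true]
3. n2.mk = false  [false]
4. n3.lim = true  [C.fin == true]
5. n4.lim = 22  [terminal]
6. n5.lim = true  [true]
7. n6.ok = -9  [terminal]
8. n7.acc = 18  [terminal]
9. n8.acc = 1  [terminal]
10. n5.fin = "np"  ["np"]
11. n5.wid = "zz"  ["zz"]
12. n5.sig = 23  [h₁.acc + 22]
13. n9.lim = false  [S₁.sig > 23]
14. n10.depth = true  [terminal]
15. n11.ok = -3  [terminal]
16. n12.depth = false  [terminal]
17. n9.fin = "xx"  ["xx"]
18. n9.wid = "kx"  ["kx"]
19. n9.sig = 13  [13]
20. n3.fin = "zzx"  [S₁.wid ++ "x"]
21. n3.wid = "qw"  ["qw"]
22. n3.sig = 19  [S₂.sig + 6]
23. n2.ok = "kzzx"  ["k" ++ S.fin]
24. n2.cnt = -5  [S.sig * -1 + 14]
25. n13.lim = false  [C.cnt > -5]
26. n14.lim = 2  [terminal]
27. n15.fin = true  [c.lim > 1]
28. n15.mk = true  [c.lim > 1]
29. n16.fin = true  [true]
30. n16.mk = true  [C₀.fin and C₀.mk]
31. n17.ok = 19  [terminal]
32. n16.ok = "yq"  ["yq"]
33. n16.cnt = 18  [18]
34. n15.ok = "yq"  [if C₀.fin then C₁.ok else "k"]
35. n15.cnt = 11  [C₁.cnt * -2 + 47]
36. n13.fin = "rz"  ["rz"]
37. n13.wid = "zk"  ["zk"]
38. n13.sig = -8  [c.lim * -1 - 6]
39. n18.ok = 26  [terminal]
40. n1.depth = true  [C.cnt > -6]
41. n1.hot = false  [g.ok > 26]
42. n1.acc = false  [C.cnt > -5]
43. n19.lim = 13  [terminal]
44. n0.fin = "yp"  ["yp"]
45. n0.wid = "qk"  ["qk"]
46. n0.sig = 27  [c.lim + 14]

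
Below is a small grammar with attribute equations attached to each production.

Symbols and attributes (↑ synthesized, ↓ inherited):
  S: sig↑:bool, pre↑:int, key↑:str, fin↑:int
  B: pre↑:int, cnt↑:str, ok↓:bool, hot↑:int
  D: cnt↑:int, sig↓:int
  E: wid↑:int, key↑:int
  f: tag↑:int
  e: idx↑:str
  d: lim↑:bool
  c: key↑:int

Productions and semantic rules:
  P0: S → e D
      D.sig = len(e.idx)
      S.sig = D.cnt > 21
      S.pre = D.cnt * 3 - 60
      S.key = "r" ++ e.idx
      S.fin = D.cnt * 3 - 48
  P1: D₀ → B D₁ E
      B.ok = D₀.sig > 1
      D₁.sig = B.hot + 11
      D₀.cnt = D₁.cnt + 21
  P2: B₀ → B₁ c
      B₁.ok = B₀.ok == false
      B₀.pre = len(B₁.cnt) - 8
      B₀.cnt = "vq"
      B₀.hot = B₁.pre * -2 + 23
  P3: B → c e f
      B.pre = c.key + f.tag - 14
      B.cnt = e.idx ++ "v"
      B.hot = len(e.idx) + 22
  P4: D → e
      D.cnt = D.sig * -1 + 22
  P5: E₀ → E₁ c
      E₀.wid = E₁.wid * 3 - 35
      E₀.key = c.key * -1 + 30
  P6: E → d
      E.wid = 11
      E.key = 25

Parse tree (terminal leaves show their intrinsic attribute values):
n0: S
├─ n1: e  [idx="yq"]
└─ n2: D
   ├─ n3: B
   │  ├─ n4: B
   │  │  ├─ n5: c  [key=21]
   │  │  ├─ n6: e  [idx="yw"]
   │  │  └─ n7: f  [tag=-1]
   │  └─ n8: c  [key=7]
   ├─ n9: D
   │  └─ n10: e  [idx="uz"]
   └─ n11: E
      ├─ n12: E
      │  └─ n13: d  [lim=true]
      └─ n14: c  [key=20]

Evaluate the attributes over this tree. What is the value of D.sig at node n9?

22

1. n1.idx = "yq"  [terminal]
2. n2.sig = 2  [len(e.idx)]
3. n3.ok = true  [D₀.sig > 1]
4. n4.ok = false  [B₀.ok == false]
5. n5.key = 21  [terminal]
6. n6.idx = "yw"  [terminal]
7. n7.tag = -1  [terminal]
8. n4.pre = 6  [c.key + f.tag - 14]
9. n4.cnt = "ywv"  [e.idx ++ "v"]
10. n4.hot = 24  [len(e.idx) + 22]
11. n8.key = 7  [terminal]
12. n3.pre = -5  [len(B₁.cnt) - 8]
13. n3.cnt = "vq"  ["vq"]
14. n3.hot = 11  [B₁.pre * -2 + 23]
15. n9.sig = 22  [B.hot + 11]
16. n10.idx = "uz"  [terminal]
17. n9.cnt = 0  [D.sig * -1 + 22]
18. n13.lim = true  [terminal]
19. n12.wid = 11  [11]
20. n12.key = 25  [25]
21. n14.key = 20  [terminal]
22. n11.wid = -2  [E₁.wid * 3 - 35]
23. n11.key = 10  [c.key * -1 + 30]
24. n2.cnt = 21  [D₁.cnt + 21]
25. n0.sig = false  [D.cnt > 21]
26. n0.pre = 3  [D.cnt * 3 - 60]
27. n0.key = "ryq"  ["r" ++ e.idx]
28. n0.fin = 15  [D.cnt * 3 - 48]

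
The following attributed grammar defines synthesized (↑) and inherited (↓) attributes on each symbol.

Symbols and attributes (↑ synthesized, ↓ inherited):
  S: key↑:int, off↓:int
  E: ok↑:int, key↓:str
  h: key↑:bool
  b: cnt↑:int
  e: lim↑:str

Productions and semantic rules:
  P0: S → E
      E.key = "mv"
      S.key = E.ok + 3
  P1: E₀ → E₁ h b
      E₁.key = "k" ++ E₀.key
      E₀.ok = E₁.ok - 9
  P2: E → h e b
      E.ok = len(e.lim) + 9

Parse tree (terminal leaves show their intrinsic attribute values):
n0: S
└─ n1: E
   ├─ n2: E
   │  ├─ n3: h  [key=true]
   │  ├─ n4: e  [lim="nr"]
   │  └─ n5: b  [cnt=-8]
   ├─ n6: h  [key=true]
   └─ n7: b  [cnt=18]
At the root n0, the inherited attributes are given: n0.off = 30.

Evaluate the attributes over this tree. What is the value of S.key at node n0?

5

1. n0.off = 30  [given at root]
2. n1.key = "mv"  ["mv"]
3. n2.key = "kmv"  ["k" ++ E₀.key]
4. n3.key = true  [terminal]
5. n4.lim = "nr"  [terminal]
6. n5.cnt = -8  [terminal]
7. n2.ok = 11  [len(e.lim) + 9]
8. n6.key = true  [terminal]
9. n7.cnt = 18  [terminal]
10. n1.ok = 2  [E₁.ok - 9]
11. n0.key = 5  [E.ok + 3]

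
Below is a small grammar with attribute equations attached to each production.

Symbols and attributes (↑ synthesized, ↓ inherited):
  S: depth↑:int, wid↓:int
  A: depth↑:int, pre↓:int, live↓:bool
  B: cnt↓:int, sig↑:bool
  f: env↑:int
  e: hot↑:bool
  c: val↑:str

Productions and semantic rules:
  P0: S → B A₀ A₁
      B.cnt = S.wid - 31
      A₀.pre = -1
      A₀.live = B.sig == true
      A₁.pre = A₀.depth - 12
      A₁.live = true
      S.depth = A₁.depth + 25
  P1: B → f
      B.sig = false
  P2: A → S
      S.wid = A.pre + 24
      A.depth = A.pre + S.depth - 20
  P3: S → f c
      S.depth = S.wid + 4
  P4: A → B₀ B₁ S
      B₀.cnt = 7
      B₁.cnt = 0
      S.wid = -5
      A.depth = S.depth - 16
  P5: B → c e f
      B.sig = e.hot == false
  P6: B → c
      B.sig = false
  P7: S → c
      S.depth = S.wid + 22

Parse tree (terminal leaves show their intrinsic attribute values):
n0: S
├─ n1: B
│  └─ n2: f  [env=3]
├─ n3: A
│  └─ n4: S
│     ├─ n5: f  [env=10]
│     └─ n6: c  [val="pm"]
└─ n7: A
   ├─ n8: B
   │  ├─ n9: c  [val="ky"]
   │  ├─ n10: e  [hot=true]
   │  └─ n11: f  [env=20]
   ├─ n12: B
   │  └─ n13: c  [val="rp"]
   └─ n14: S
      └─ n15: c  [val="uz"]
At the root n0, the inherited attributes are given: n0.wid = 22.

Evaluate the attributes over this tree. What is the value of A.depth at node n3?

1. n0.wid = 22  [given at root]
2. n1.cnt = -9  [S.wid - 31]
3. n2.env = 3  [terminal]
4. n1.sig = false  [false]
5. n3.pre = -1  [-1]
6. n3.live = false  [B.sig == true]
7. n4.wid = 23  [A.pre + 24]
8. n5.env = 10  [terminal]
9. n6.val = "pm"  [terminal]
10. n4.depth = 27  [S.wid + 4]
11. n3.depth = 6  [A.pre + S.depth - 20]
12. n7.pre = -6  [A₀.depth - 12]
13. n7.live = true  [true]
14. n8.cnt = 7  [7]
15. n9.val = "ky"  [terminal]
16. n10.hot = true  [terminal]
17. n11.env = 20  [terminal]
18. n8.sig = false  [e.hot == false]
19. n12.cnt = 0  [0]
20. n13.val = "rp"  [terminal]
21. n12.sig = false  [false]
22. n14.wid = -5  [-5]
23. n15.val = "uz"  [terminal]
24. n14.depth = 17  [S.wid + 22]
25. n7.depth = 1  [S.depth - 16]
26. n0.depth = 26  [A₁.depth + 25]

6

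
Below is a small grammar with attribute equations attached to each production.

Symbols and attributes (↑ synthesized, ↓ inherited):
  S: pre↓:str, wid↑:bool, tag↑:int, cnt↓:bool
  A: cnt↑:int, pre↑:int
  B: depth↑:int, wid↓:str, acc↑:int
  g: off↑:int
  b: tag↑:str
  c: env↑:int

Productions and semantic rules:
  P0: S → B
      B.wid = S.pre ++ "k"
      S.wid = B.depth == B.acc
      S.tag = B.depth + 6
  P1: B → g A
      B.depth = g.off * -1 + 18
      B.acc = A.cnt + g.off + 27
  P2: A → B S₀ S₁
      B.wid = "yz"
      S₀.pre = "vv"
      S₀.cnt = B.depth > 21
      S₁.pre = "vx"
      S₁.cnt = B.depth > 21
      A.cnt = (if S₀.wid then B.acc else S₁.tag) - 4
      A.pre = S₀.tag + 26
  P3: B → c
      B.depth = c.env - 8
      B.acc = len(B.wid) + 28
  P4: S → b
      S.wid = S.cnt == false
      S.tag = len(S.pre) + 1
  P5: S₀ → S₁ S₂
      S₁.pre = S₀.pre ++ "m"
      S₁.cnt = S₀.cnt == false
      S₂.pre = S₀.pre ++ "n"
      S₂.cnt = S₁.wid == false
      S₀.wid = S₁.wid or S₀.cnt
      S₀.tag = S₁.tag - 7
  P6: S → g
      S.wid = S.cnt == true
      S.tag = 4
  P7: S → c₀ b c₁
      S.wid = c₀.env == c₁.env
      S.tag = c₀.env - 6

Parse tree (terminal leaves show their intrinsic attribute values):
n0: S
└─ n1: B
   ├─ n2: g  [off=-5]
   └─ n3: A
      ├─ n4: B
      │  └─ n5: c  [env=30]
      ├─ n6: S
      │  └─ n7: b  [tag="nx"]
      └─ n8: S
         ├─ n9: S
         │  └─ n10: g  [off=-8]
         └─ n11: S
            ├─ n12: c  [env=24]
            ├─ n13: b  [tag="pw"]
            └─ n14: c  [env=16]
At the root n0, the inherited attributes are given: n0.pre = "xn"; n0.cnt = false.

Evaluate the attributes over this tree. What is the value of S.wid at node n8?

1. n0.pre = "xn"  [given at root]
2. n0.cnt = false  [given at root]
3. n1.wid = "xnk"  [S.pre ++ "k"]
4. n2.off = -5  [terminal]
5. n4.wid = "yz"  ["yz"]
6. n5.env = 30  [terminal]
7. n4.depth = 22  [c.env - 8]
8. n4.acc = 30  [len(B.wid) + 28]
9. n6.pre = "vv"  ["vv"]
10. n6.cnt = true  [B.depth > 21]
11. n7.tag = "nx"  [terminal]
12. n6.wid = false  [S.cnt == false]
13. n6.tag = 3  [len(S.pre) + 1]
14. n8.pre = "vx"  ["vx"]
15. n8.cnt = true  [B.depth > 21]
16. n9.pre = "vxm"  [S₀.pre ++ "m"]
17. n9.cnt = false  [S₀.cnt == false]
18. n10.off = -8  [terminal]
19. n9.wid = false  [S.cnt == true]
20. n9.tag = 4  [4]
21. n11.pre = "vxn"  [S₀.pre ++ "n"]
22. n11.cnt = true  [S₁.wid == false]
23. n12.env = 24  [terminal]
24. n13.tag = "pw"  [terminal]
25. n14.env = 16  [terminal]
26. n11.wid = false  [c₀.env == c₁.env]
27. n11.tag = 18  [c₀.env - 6]
28. n8.wid = true  [S₁.wid or S₀.cnt]
29. n8.tag = -3  [S₁.tag - 7]
30. n3.cnt = -7  [(if S₀.wid then B.acc else S₁.tag) - 4]
31. n3.pre = 29  [S₀.tag + 26]
32. n1.depth = 23  [g.off * -1 + 18]
33. n1.acc = 15  [A.cnt + g.off + 27]
34. n0.wid = false  [B.depth == B.acc]
35. n0.tag = 29  [B.depth + 6]

true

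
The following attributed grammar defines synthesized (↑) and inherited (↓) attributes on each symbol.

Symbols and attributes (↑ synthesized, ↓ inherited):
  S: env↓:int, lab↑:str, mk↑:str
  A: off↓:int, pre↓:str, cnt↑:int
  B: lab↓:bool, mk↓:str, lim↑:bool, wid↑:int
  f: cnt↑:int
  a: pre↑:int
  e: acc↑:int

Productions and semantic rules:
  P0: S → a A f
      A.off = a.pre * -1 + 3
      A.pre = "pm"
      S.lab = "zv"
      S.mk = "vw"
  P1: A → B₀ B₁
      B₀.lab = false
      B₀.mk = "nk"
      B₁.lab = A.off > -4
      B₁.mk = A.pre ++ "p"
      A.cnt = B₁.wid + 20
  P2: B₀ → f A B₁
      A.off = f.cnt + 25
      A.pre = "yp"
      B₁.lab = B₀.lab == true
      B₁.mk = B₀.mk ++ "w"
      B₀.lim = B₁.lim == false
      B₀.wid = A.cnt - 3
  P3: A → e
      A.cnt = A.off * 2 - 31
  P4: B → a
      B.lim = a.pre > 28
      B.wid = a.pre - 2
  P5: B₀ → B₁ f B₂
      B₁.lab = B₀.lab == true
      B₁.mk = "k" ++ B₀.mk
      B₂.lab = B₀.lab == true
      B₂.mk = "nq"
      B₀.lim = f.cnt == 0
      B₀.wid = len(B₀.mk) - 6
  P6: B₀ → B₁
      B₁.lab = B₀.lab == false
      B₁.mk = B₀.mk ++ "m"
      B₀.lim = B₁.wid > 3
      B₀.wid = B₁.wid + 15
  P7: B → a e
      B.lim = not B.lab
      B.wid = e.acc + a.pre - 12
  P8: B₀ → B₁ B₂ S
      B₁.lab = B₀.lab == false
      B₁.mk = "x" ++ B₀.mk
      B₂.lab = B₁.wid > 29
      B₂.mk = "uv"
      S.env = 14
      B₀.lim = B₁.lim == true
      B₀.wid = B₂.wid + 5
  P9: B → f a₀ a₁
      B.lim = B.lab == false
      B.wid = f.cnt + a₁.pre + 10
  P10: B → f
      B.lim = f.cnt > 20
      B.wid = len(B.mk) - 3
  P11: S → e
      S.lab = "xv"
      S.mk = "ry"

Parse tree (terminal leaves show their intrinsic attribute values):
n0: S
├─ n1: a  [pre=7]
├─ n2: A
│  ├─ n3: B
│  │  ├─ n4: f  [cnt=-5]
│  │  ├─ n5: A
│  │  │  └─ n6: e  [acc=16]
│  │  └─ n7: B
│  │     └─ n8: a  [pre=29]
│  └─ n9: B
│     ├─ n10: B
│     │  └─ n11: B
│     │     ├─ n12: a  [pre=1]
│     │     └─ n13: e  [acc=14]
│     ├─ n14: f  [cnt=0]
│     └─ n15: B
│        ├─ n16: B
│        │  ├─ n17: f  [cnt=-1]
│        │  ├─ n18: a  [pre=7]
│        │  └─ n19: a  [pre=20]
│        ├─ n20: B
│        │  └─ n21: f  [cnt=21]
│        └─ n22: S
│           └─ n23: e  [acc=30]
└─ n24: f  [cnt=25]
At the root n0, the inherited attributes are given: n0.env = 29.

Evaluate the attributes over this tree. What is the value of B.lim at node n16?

1. n0.env = 29  [given at root]
2. n1.pre = 7  [terminal]
3. n2.off = -4  [a.pre * -1 + 3]
4. n2.pre = "pm"  ["pm"]
5. n3.lab = false  [false]
6. n3.mk = "nk"  ["nk"]
7. n4.cnt = -5  [terminal]
8. n5.off = 20  [f.cnt + 25]
9. n5.pre = "yp"  ["yp"]
10. n6.acc = 16  [terminal]
11. n5.cnt = 9  [A.off * 2 - 31]
12. n7.lab = false  [B₀.lab == true]
13. n7.mk = "nkw"  [B₀.mk ++ "w"]
14. n8.pre = 29  [terminal]
15. n7.lim = true  [a.pre > 28]
16. n7.wid = 27  [a.pre - 2]
17. n3.lim = false  [B₁.lim == false]
18. n3.wid = 6  [A.cnt - 3]
19. n9.lab = false  [A.off > -4]
20. n9.mk = "pmp"  [A.pre ++ "p"]
21. n10.lab = false  [B₀.lab == true]
22. n10.mk = "kpmp"  ["k" ++ B₀.mk]
23. n11.lab = true  [B₀.lab == false]
24. n11.mk = "kpmpm"  [B₀.mk ++ "m"]
25. n12.pre = 1  [terminal]
26. n13.acc = 14  [terminal]
27. n11.lim = false  [not B.lab]
28. n11.wid = 3  [e.acc + a.pre - 12]
29. n10.lim = false  [B₁.wid > 3]
30. n10.wid = 18  [B₁.wid + 15]
31. n14.cnt = 0  [terminal]
32. n15.lab = false  [B₀.lab == true]
33. n15.mk = "nq"  ["nq"]
34. n16.lab = true  [B₀.lab == false]
35. n16.mk = "xnq"  ["x" ++ B₀.mk]
36. n17.cnt = -1  [terminal]
37. n18.pre = 7  [terminal]
38. n19.pre = 20  [terminal]
39. n16.lim = false  [B.lab == false]
40. n16.wid = 29  [f.cnt + a₁.pre + 10]
41. n20.lab = false  [B₁.wid > 29]
42. n20.mk = "uv"  ["uv"]
43. n21.cnt = 21  [terminal]
44. n20.lim = true  [f.cnt > 20]
45. n20.wid = -1  [len(B.mk) - 3]
46. n22.env = 14  [14]
47. n23.acc = 30  [terminal]
48. n22.lab = "xv"  ["xv"]
49. n22.mk = "ry"  ["ry"]
50. n15.lim = false  [B₁.lim == true]
51. n15.wid = 4  [B₂.wid + 5]
52. n9.lim = true  [f.cnt == 0]
53. n9.wid = -3  [len(B₀.mk) - 6]
54. n2.cnt = 17  [B₁.wid + 20]
55. n24.cnt = 25  [terminal]
56. n0.lab = "zv"  ["zv"]
57. n0.mk = "vw"  ["vw"]

false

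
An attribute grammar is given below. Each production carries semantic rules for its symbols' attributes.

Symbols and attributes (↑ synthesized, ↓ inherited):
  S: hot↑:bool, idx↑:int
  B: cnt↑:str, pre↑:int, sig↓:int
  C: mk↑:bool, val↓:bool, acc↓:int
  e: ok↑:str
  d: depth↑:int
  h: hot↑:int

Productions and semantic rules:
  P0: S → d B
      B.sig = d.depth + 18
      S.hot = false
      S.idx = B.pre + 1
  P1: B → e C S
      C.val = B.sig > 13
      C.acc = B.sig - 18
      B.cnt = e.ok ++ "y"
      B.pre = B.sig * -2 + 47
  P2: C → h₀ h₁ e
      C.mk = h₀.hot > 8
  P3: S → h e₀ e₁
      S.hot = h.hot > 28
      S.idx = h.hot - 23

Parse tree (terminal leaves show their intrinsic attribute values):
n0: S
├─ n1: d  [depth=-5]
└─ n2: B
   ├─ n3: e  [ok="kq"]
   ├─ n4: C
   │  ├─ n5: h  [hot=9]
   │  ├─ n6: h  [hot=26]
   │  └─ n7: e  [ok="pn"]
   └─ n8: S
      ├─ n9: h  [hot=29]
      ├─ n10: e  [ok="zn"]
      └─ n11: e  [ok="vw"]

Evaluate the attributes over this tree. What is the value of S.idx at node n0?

22

1. n1.depth = -5  [terminal]
2. n2.sig = 13  [d.depth + 18]
3. n3.ok = "kq"  [terminal]
4. n4.val = false  [B.sig > 13]
5. n4.acc = -5  [B.sig - 18]
6. n5.hot = 9  [terminal]
7. n6.hot = 26  [terminal]
8. n7.ok = "pn"  [terminal]
9. n4.mk = true  [h₀.hot > 8]
10. n9.hot = 29  [terminal]
11. n10.ok = "zn"  [terminal]
12. n11.ok = "vw"  [terminal]
13. n8.hot = true  [h.hot > 28]
14. n8.idx = 6  [h.hot - 23]
15. n2.cnt = "kqy"  [e.ok ++ "y"]
16. n2.pre = 21  [B.sig * -2 + 47]
17. n0.hot = false  [false]
18. n0.idx = 22  [B.pre + 1]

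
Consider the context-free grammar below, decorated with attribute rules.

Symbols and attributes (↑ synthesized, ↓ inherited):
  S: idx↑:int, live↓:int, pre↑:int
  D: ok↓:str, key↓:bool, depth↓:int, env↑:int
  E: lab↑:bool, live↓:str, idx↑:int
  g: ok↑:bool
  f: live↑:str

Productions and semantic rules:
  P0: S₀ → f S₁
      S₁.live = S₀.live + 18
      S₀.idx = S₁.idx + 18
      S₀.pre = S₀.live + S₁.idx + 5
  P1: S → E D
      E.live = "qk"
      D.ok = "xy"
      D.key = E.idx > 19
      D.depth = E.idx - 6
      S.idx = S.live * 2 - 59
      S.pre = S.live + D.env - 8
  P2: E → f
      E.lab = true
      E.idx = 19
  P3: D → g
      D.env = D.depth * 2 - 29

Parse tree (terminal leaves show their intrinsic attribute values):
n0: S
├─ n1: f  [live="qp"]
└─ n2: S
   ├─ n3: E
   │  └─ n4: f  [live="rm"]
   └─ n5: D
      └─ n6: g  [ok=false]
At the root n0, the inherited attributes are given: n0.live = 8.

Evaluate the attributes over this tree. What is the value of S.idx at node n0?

1. n0.live = 8  [given at root]
2. n1.live = "qp"  [terminal]
3. n2.live = 26  [S₀.live + 18]
4. n3.live = "qk"  ["qk"]
5. n4.live = "rm"  [terminal]
6. n3.lab = true  [true]
7. n3.idx = 19  [19]
8. n5.ok = "xy"  ["xy"]
9. n5.key = false  [E.idx > 19]
10. n5.depth = 13  [E.idx - 6]
11. n6.ok = false  [terminal]
12. n5.env = -3  [D.depth * 2 - 29]
13. n2.idx = -7  [S.live * 2 - 59]
14. n2.pre = 15  [S.live + D.env - 8]
15. n0.idx = 11  [S₁.idx + 18]
16. n0.pre = 6  [S₀.live + S₁.idx + 5]

11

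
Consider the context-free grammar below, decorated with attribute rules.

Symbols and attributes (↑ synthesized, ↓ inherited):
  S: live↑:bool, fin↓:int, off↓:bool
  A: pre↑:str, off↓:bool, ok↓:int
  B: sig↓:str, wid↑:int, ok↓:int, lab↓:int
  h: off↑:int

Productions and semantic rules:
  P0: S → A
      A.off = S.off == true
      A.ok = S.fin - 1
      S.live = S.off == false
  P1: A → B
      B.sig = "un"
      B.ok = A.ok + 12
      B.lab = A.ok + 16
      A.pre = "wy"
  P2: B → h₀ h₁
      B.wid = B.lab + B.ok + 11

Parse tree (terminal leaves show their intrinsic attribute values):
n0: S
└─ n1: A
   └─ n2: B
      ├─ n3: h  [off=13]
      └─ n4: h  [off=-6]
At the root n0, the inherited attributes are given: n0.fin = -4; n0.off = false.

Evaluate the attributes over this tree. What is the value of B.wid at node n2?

1. n0.fin = -4  [given at root]
2. n0.off = false  [given at root]
3. n1.off = false  [S.off == true]
4. n1.ok = -5  [S.fin - 1]
5. n2.sig = "un"  ["un"]
6. n2.ok = 7  [A.ok + 12]
7. n2.lab = 11  [A.ok + 16]
8. n3.off = 13  [terminal]
9. n4.off = -6  [terminal]
10. n2.wid = 29  [B.lab + B.ok + 11]
11. n1.pre = "wy"  ["wy"]
12. n0.live = true  [S.off == false]

29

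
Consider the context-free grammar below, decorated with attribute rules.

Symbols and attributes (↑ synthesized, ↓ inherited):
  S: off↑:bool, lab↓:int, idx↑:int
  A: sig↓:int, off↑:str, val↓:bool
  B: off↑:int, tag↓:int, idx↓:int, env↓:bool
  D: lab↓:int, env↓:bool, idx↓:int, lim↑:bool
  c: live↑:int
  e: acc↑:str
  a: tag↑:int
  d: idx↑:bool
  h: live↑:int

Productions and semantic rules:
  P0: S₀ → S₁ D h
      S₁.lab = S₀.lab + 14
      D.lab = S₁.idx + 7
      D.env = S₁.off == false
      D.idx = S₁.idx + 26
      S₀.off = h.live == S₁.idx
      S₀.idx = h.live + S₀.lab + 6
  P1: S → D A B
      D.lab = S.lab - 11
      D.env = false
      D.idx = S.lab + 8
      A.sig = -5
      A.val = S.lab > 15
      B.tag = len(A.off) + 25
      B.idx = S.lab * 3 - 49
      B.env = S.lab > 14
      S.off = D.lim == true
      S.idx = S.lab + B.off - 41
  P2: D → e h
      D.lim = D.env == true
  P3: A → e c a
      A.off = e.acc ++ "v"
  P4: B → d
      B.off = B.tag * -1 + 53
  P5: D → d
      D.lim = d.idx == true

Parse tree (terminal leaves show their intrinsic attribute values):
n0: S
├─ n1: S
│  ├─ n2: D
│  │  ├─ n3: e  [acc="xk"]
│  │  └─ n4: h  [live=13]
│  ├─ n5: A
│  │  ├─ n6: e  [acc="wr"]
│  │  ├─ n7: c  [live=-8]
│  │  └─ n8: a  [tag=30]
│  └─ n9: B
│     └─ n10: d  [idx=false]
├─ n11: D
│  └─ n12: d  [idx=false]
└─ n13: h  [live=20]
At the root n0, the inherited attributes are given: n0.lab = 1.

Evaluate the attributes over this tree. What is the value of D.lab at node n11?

1. n0.lab = 1  [given at root]
2. n1.lab = 15  [S₀.lab + 14]
3. n2.lab = 4  [S.lab - 11]
4. n2.env = false  [false]
5. n2.idx = 23  [S.lab + 8]
6. n3.acc = "xk"  [terminal]
7. n4.live = 13  [terminal]
8. n2.lim = false  [D.env == true]
9. n5.sig = -5  [-5]
10. n5.val = false  [S.lab > 15]
11. n6.acc = "wr"  [terminal]
12. n7.live = -8  [terminal]
13. n8.tag = 30  [terminal]
14. n5.off = "wrv"  [e.acc ++ "v"]
15. n9.tag = 28  [len(A.off) + 25]
16. n9.idx = -4  [S.lab * 3 - 49]
17. n9.env = true  [S.lab > 14]
18. n10.idx = false  [terminal]
19. n9.off = 25  [B.tag * -1 + 53]
20. n1.off = false  [D.lim == true]
21. n1.idx = -1  [S.lab + B.off - 41]
22. n11.lab = 6  [S₁.idx + 7]
23. n11.env = true  [S₁.off == false]
24. n11.idx = 25  [S₁.idx + 26]
25. n12.idx = false  [terminal]
26. n11.lim = false  [d.idx == true]
27. n13.live = 20  [terminal]
28. n0.off = false  [h.live == S₁.idx]
29. n0.idx = 27  [h.live + S₀.lab + 6]

6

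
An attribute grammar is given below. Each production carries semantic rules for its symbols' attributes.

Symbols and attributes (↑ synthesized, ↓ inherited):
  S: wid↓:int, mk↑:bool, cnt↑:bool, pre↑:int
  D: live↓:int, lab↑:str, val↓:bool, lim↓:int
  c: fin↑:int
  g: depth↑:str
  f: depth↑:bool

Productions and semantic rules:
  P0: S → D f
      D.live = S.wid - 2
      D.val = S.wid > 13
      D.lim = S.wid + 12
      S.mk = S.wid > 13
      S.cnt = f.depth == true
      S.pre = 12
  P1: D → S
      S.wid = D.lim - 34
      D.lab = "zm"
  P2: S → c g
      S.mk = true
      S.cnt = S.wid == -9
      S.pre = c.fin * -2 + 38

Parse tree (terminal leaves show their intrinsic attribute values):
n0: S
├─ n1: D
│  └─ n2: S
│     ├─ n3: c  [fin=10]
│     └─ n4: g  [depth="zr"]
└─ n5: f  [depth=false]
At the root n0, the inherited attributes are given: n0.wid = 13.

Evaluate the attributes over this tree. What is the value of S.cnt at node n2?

true

1. n0.wid = 13  [given at root]
2. n1.live = 11  [S.wid - 2]
3. n1.val = false  [S.wid > 13]
4. n1.lim = 25  [S.wid + 12]
5. n2.wid = -9  [D.lim - 34]
6. n3.fin = 10  [terminal]
7. n4.depth = "zr"  [terminal]
8. n2.mk = true  [true]
9. n2.cnt = true  [S.wid == -9]
10. n2.pre = 18  [c.fin * -2 + 38]
11. n1.lab = "zm"  ["zm"]
12. n5.depth = false  [terminal]
13. n0.mk = false  [S.wid > 13]
14. n0.cnt = false  [f.depth == true]
15. n0.pre = 12  [12]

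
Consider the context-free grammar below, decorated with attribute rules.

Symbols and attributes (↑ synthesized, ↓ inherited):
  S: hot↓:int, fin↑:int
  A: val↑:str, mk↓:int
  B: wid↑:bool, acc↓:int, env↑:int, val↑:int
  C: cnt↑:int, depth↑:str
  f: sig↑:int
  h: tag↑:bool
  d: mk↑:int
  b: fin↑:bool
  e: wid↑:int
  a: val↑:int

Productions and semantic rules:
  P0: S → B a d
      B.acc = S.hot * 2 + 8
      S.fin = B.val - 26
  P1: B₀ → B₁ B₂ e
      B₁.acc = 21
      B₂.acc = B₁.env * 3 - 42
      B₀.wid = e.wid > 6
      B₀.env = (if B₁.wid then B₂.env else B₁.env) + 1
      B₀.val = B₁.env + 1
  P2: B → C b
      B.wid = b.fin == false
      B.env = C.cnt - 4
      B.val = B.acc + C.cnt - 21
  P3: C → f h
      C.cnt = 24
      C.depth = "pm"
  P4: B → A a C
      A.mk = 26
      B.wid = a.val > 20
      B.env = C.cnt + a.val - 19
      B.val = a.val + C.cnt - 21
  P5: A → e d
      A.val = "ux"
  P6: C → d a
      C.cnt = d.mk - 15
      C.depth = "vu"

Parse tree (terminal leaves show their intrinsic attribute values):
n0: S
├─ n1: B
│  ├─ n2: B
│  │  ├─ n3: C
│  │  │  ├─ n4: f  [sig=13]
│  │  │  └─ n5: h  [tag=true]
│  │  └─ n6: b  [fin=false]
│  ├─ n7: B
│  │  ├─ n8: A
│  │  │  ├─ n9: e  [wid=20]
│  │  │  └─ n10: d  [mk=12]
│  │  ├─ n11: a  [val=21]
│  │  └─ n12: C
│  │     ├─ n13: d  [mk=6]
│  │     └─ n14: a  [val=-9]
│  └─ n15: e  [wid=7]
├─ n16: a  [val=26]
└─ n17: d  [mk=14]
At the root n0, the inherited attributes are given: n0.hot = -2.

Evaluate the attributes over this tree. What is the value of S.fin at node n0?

1. n0.hot = -2  [given at root]
2. n1.acc = 4  [S.hot * 2 + 8]
3. n2.acc = 21  [21]
4. n4.sig = 13  [terminal]
5. n5.tag = true  [terminal]
6. n3.cnt = 24  [24]
7. n3.depth = "pm"  ["pm"]
8. n6.fin = false  [terminal]
9. n2.wid = true  [b.fin == false]
10. n2.env = 20  [C.cnt - 4]
11. n2.val = 24  [B.acc + C.cnt - 21]
12. n7.acc = 18  [B₁.env * 3 - 42]
13. n8.mk = 26  [26]
14. n9.wid = 20  [terminal]
15. n10.mk = 12  [terminal]
16. n8.val = "ux"  ["ux"]
17. n11.val = 21  [terminal]
18. n13.mk = 6  [terminal]
19. n14.val = -9  [terminal]
20. n12.cnt = -9  [d.mk - 15]
21. n12.depth = "vu"  ["vu"]
22. n7.wid = true  [a.val > 20]
23. n7.env = -7  [C.cnt + a.val - 19]
24. n7.val = -9  [a.val + C.cnt - 21]
25. n15.wid = 7  [terminal]
26. n1.wid = true  [e.wid > 6]
27. n1.env = -6  [(if B₁.wid then B₂.env else B₁.env) + 1]
28. n1.val = 21  [B₁.env + 1]
29. n16.val = 26  [terminal]
30. n17.mk = 14  [terminal]
31. n0.fin = -5  [B.val - 26]

-5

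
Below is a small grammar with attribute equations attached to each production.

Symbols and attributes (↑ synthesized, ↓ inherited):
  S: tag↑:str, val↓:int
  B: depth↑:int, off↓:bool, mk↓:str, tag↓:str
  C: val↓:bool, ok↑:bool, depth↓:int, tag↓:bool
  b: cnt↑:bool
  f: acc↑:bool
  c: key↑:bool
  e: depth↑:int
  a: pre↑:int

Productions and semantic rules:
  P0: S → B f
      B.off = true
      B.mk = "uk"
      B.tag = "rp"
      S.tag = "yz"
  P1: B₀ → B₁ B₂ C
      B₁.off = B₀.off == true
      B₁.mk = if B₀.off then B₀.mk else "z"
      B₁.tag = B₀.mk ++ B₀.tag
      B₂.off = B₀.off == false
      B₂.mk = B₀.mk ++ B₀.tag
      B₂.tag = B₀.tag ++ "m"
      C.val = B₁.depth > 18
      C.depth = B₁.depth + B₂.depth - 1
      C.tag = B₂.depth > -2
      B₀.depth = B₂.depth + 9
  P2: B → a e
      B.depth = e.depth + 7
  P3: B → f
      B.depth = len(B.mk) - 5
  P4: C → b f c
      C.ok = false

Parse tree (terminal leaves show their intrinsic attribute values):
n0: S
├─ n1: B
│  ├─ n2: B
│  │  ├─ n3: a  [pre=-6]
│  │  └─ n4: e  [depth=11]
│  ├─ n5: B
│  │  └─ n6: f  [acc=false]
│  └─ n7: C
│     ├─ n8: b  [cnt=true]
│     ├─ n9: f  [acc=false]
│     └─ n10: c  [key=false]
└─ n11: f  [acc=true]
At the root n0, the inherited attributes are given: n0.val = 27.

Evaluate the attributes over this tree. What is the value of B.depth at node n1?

1. n0.val = 27  [given at root]
2. n1.off = true  [true]
3. n1.mk = "uk"  ["uk"]
4. n1.tag = "rp"  ["rp"]
5. n2.off = true  [B₀.off == true]
6. n2.mk = "uk"  [if B₀.off then B₀.mk else "z"]
7. n2.tag = "ukrp"  [B₀.mk ++ B₀.tag]
8. n3.pre = -6  [terminal]
9. n4.depth = 11  [terminal]
10. n2.depth = 18  [e.depth + 7]
11. n5.off = false  [B₀.off == false]
12. n5.mk = "ukrp"  [B₀.mk ++ B₀.tag]
13. n5.tag = "rpm"  [B₀.tag ++ "m"]
14. n6.acc = false  [terminal]
15. n5.depth = -1  [len(B.mk) - 5]
16. n7.val = false  [B₁.depth > 18]
17. n7.depth = 16  [B₁.depth + B₂.depth - 1]
18. n7.tag = true  [B₂.depth > -2]
19. n8.cnt = true  [terminal]
20. n9.acc = false  [terminal]
21. n10.key = false  [terminal]
22. n7.ok = false  [false]
23. n1.depth = 8  [B₂.depth + 9]
24. n11.acc = true  [terminal]
25. n0.tag = "yz"  ["yz"]

8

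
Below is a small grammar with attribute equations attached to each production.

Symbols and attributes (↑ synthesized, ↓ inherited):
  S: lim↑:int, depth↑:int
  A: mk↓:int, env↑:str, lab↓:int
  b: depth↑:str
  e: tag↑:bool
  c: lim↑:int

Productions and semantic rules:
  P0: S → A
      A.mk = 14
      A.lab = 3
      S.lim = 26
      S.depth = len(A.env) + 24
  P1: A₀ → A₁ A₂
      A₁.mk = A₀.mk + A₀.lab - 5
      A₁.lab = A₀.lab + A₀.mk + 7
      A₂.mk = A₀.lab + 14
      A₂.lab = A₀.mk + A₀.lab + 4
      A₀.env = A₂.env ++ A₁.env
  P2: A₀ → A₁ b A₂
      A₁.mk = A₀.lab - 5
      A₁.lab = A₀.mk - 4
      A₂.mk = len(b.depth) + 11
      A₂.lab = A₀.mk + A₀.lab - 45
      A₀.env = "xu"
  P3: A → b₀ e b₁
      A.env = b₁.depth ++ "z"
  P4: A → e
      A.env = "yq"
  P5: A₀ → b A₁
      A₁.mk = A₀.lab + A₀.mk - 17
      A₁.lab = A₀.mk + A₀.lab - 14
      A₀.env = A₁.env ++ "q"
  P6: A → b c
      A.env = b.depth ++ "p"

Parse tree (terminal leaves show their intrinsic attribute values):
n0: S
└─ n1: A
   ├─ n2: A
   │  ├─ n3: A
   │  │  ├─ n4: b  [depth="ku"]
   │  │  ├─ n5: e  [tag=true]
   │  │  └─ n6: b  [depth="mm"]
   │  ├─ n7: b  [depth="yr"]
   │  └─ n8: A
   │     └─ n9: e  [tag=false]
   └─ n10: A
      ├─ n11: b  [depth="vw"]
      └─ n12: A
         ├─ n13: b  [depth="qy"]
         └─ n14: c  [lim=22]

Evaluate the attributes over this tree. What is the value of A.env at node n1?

1. n1.mk = 14  [14]
2. n1.lab = 3  [3]
3. n2.mk = 12  [A₀.mk + A₀.lab - 5]
4. n2.lab = 24  [A₀.lab + A₀.mk + 7]
5. n3.mk = 19  [A₀.lab - 5]
6. n3.lab = 8  [A₀.mk - 4]
7. n4.depth = "ku"  [terminal]
8. n5.tag = true  [terminal]
9. n6.depth = "mm"  [terminal]
10. n3.env = "mmz"  [b₁.depth ++ "z"]
11. n7.depth = "yr"  [terminal]
12. n8.mk = 13  [len(b.depth) + 11]
13. n8.lab = -9  [A₀.mk + A₀.lab - 45]
14. n9.tag = false  [terminal]
15. n8.env = "yq"  ["yq"]
16. n2.env = "xu"  ["xu"]
17. n10.mk = 17  [A₀.lab + 14]
18. n10.lab = 21  [A₀.mk + A₀.lab + 4]
19. n11.depth = "vw"  [terminal]
20. n12.mk = 21  [A₀.lab + A₀.mk - 17]
21. n12.lab = 24  [A₀.mk + A₀.lab - 14]
22. n13.depth = "qy"  [terminal]
23. n14.lim = 22  [terminal]
24. n12.env = "qyp"  [b.depth ++ "p"]
25. n10.env = "qypq"  [A₁.env ++ "q"]
26. n1.env = "qypqxu"  [A₂.env ++ A₁.env]
27. n0.lim = 26  [26]
28. n0.depth = 30  [len(A.env) + 24]

"qypqxu"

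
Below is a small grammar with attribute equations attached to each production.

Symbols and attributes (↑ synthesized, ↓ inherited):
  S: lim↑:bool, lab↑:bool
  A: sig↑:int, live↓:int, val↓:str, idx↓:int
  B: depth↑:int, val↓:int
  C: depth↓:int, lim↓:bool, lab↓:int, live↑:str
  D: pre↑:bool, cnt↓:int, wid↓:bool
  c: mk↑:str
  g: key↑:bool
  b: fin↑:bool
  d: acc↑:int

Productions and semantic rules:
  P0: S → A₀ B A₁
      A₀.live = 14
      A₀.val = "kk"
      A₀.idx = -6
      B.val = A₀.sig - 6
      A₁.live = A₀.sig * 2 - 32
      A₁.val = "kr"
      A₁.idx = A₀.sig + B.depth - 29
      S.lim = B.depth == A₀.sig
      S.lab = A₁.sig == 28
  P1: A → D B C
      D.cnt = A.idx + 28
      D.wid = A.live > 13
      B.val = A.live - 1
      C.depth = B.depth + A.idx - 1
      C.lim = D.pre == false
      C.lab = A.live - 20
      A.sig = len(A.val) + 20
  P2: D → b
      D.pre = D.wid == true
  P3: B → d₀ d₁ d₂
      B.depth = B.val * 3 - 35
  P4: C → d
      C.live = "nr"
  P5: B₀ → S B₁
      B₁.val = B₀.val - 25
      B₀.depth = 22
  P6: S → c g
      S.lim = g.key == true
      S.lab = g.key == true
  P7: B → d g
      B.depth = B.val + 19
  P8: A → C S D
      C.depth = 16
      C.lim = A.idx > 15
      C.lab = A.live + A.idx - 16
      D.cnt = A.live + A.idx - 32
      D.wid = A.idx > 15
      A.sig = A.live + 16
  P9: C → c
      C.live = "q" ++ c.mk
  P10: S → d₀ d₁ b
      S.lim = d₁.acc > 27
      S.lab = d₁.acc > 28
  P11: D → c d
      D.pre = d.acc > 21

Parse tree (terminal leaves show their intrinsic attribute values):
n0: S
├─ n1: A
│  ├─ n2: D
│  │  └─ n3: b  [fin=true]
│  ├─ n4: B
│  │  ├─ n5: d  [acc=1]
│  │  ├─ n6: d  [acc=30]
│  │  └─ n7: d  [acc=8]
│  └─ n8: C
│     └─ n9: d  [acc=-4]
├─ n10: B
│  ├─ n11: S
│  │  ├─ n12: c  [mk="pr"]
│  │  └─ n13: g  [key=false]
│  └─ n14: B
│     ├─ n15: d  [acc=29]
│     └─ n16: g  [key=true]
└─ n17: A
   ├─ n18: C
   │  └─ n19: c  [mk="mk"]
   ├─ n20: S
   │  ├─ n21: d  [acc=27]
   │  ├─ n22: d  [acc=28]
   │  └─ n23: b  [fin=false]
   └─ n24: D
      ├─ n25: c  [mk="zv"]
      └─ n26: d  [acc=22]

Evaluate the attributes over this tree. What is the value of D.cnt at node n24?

1. n1.live = 14  [14]
2. n1.val = "kk"  ["kk"]
3. n1.idx = -6  [-6]
4. n2.cnt = 22  [A.idx + 28]
5. n2.wid = true  [A.live > 13]
6. n3.fin = true  [terminal]
7. n2.pre = true  [D.wid == true]
8. n4.val = 13  [A.live - 1]
9. n5.acc = 1  [terminal]
10. n6.acc = 30  [terminal]
11. n7.acc = 8  [terminal]
12. n4.depth = 4  [B.val * 3 - 35]
13. n8.depth = -3  [B.depth + A.idx - 1]
14. n8.lim = false  [D.pre == false]
15. n8.lab = -6  [A.live - 20]
16. n9.acc = -4  [terminal]
17. n8.live = "nr"  ["nr"]
18. n1.sig = 22  [len(A.val) + 20]
19. n10.val = 16  [A₀.sig - 6]
20. n12.mk = "pr"  [terminal]
21. n13.key = false  [terminal]
22. n11.lim = false  [g.key == true]
23. n11.lab = false  [g.key == true]
24. n14.val = -9  [B₀.val - 25]
25. n15.acc = 29  [terminal]
26. n16.key = true  [terminal]
27. n14.depth = 10  [B.val + 19]
28. n10.depth = 22  [22]
29. n17.live = 12  [A₀.sig * 2 - 32]
30. n17.val = "kr"  ["kr"]
31. n17.idx = 15  [A₀.sig + B.depth - 29]
32. n18.depth = 16  [16]
33. n18.lim = false  [A.idx > 15]
34. n18.lab = 11  [A.live + A.idx - 16]
35. n19.mk = "mk"  [terminal]
36. n18.live = "qmk"  ["q" ++ c.mk]
37. n21.acc = 27  [terminal]
38. n22.acc = 28  [terminal]
39. n23.fin = false  [terminal]
40. n20.lim = true  [d₁.acc > 27]
41. n20.lab = false  [d₁.acc > 28]
42. n24.cnt = -5  [A.live + A.idx - 32]
43. n24.wid = false  [A.idx > 15]
44. n25.mk = "zv"  [terminal]
45. n26.acc = 22  [terminal]
46. n24.pre = true  [d.acc > 21]
47. n17.sig = 28  [A.live + 16]
48. n0.lim = true  [B.depth == A₀.sig]
49. n0.lab = true  [A₁.sig == 28]

-5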